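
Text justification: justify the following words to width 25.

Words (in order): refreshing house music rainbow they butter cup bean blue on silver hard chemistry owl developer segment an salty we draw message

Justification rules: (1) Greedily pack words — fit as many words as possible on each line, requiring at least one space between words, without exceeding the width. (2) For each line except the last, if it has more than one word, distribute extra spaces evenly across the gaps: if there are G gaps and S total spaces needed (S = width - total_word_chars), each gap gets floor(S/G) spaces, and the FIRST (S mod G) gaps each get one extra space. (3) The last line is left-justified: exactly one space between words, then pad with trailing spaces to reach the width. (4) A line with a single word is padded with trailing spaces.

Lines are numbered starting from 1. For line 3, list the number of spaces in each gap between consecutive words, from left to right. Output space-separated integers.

Answer: 2 1 1 1

Derivation:
Line 1: ['refreshing', 'house', 'music'] (min_width=22, slack=3)
Line 2: ['rainbow', 'they', 'butter', 'cup'] (min_width=23, slack=2)
Line 3: ['bean', 'blue', 'on', 'silver', 'hard'] (min_width=24, slack=1)
Line 4: ['chemistry', 'owl', 'developer'] (min_width=23, slack=2)
Line 5: ['segment', 'an', 'salty', 'we', 'draw'] (min_width=24, slack=1)
Line 6: ['message'] (min_width=7, slack=18)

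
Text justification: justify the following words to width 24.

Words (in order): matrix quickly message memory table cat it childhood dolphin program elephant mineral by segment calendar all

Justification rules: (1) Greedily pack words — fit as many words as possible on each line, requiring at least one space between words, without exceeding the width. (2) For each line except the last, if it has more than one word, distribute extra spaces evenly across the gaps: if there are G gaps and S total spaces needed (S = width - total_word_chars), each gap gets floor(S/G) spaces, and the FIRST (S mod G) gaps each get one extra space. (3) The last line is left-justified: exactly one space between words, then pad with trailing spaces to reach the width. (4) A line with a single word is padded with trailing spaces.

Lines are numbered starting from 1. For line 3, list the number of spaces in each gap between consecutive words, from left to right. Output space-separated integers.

Answer: 8

Derivation:
Line 1: ['matrix', 'quickly', 'message'] (min_width=22, slack=2)
Line 2: ['memory', 'table', 'cat', 'it'] (min_width=19, slack=5)
Line 3: ['childhood', 'dolphin'] (min_width=17, slack=7)
Line 4: ['program', 'elephant', 'mineral'] (min_width=24, slack=0)
Line 5: ['by', 'segment', 'calendar', 'all'] (min_width=23, slack=1)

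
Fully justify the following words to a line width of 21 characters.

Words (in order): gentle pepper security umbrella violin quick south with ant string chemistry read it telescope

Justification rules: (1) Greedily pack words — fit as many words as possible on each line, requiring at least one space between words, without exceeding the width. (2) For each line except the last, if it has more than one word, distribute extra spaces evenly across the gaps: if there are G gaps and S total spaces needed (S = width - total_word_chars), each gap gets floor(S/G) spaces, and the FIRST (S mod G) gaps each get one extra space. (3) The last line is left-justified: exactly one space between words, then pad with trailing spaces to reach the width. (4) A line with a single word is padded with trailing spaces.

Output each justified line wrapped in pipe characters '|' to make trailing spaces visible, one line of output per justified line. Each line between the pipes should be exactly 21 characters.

Answer: |gentle         pepper|
|security     umbrella|
|violin   quick  south|
|with    ant    string|
|chemistry   read   it|
|telescope            |

Derivation:
Line 1: ['gentle', 'pepper'] (min_width=13, slack=8)
Line 2: ['security', 'umbrella'] (min_width=17, slack=4)
Line 3: ['violin', 'quick', 'south'] (min_width=18, slack=3)
Line 4: ['with', 'ant', 'string'] (min_width=15, slack=6)
Line 5: ['chemistry', 'read', 'it'] (min_width=17, slack=4)
Line 6: ['telescope'] (min_width=9, slack=12)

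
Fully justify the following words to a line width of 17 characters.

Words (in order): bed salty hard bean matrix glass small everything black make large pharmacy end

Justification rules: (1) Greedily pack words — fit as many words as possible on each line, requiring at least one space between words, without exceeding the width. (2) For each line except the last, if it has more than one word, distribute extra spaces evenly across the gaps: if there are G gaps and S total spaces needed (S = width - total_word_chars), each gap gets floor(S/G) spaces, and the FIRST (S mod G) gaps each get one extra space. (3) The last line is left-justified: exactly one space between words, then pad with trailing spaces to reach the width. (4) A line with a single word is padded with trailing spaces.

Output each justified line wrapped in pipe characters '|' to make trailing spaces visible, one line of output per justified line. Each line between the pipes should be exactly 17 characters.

Line 1: ['bed', 'salty', 'hard'] (min_width=14, slack=3)
Line 2: ['bean', 'matrix', 'glass'] (min_width=17, slack=0)
Line 3: ['small', 'everything'] (min_width=16, slack=1)
Line 4: ['black', 'make', 'large'] (min_width=16, slack=1)
Line 5: ['pharmacy', 'end'] (min_width=12, slack=5)

Answer: |bed   salty  hard|
|bean matrix glass|
|small  everything|
|black  make large|
|pharmacy end     |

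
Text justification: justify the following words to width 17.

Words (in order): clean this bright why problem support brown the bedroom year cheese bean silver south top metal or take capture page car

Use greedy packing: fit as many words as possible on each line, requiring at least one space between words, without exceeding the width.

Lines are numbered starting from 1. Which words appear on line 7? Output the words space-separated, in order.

Answer: metal or take

Derivation:
Line 1: ['clean', 'this', 'bright'] (min_width=17, slack=0)
Line 2: ['why', 'problem'] (min_width=11, slack=6)
Line 3: ['support', 'brown', 'the'] (min_width=17, slack=0)
Line 4: ['bedroom', 'year'] (min_width=12, slack=5)
Line 5: ['cheese', 'bean'] (min_width=11, slack=6)
Line 6: ['silver', 'south', 'top'] (min_width=16, slack=1)
Line 7: ['metal', 'or', 'take'] (min_width=13, slack=4)
Line 8: ['capture', 'page', 'car'] (min_width=16, slack=1)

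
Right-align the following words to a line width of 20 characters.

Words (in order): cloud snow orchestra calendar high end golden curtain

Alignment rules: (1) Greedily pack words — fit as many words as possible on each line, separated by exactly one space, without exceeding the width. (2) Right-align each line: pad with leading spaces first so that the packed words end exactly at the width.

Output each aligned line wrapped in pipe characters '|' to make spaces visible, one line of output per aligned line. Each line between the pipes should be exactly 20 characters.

Answer: |cloud snow orchestra|
|   calendar high end|
|      golden curtain|

Derivation:
Line 1: ['cloud', 'snow', 'orchestra'] (min_width=20, slack=0)
Line 2: ['calendar', 'high', 'end'] (min_width=17, slack=3)
Line 3: ['golden', 'curtain'] (min_width=14, slack=6)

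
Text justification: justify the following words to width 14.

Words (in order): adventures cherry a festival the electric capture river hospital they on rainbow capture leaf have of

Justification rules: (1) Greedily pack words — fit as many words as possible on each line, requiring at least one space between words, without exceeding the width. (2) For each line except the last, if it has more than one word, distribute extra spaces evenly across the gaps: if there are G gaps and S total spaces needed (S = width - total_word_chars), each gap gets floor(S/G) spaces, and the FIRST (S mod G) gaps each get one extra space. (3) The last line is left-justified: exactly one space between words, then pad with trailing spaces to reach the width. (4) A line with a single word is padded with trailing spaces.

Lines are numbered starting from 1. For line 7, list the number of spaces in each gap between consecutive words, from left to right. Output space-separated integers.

Answer: 5

Derivation:
Line 1: ['adventures'] (min_width=10, slack=4)
Line 2: ['cherry', 'a'] (min_width=8, slack=6)
Line 3: ['festival', 'the'] (min_width=12, slack=2)
Line 4: ['electric'] (min_width=8, slack=6)
Line 5: ['capture', 'river'] (min_width=13, slack=1)
Line 6: ['hospital', 'they'] (min_width=13, slack=1)
Line 7: ['on', 'rainbow'] (min_width=10, slack=4)
Line 8: ['capture', 'leaf'] (min_width=12, slack=2)
Line 9: ['have', 'of'] (min_width=7, slack=7)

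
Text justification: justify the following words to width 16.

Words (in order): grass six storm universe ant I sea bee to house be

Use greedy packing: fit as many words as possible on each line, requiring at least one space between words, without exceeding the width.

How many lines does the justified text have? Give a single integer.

Line 1: ['grass', 'six', 'storm'] (min_width=15, slack=1)
Line 2: ['universe', 'ant', 'I'] (min_width=14, slack=2)
Line 3: ['sea', 'bee', 'to', 'house'] (min_width=16, slack=0)
Line 4: ['be'] (min_width=2, slack=14)
Total lines: 4

Answer: 4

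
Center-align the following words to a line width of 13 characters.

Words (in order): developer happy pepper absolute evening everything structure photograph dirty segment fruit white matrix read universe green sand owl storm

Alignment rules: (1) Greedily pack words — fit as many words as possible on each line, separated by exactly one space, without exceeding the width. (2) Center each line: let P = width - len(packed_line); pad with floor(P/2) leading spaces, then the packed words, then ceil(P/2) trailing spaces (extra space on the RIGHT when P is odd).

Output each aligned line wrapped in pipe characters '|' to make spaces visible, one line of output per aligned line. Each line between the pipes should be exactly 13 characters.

Line 1: ['developer'] (min_width=9, slack=4)
Line 2: ['happy', 'pepper'] (min_width=12, slack=1)
Line 3: ['absolute'] (min_width=8, slack=5)
Line 4: ['evening'] (min_width=7, slack=6)
Line 5: ['everything'] (min_width=10, slack=3)
Line 6: ['structure'] (min_width=9, slack=4)
Line 7: ['photograph'] (min_width=10, slack=3)
Line 8: ['dirty', 'segment'] (min_width=13, slack=0)
Line 9: ['fruit', 'white'] (min_width=11, slack=2)
Line 10: ['matrix', 'read'] (min_width=11, slack=2)
Line 11: ['universe'] (min_width=8, slack=5)
Line 12: ['green', 'sand'] (min_width=10, slack=3)
Line 13: ['owl', 'storm'] (min_width=9, slack=4)

Answer: |  developer  |
|happy pepper |
|  absolute   |
|   evening   |
| everything  |
|  structure  |
| photograph  |
|dirty segment|
| fruit white |
| matrix read |
|  universe   |
| green sand  |
|  owl storm  |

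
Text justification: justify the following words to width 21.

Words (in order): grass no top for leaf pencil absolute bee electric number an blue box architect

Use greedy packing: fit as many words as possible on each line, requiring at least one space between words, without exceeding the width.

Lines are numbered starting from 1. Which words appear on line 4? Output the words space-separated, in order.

Line 1: ['grass', 'no', 'top', 'for', 'leaf'] (min_width=21, slack=0)
Line 2: ['pencil', 'absolute', 'bee'] (min_width=19, slack=2)
Line 3: ['electric', 'number', 'an'] (min_width=18, slack=3)
Line 4: ['blue', 'box', 'architect'] (min_width=18, slack=3)

Answer: blue box architect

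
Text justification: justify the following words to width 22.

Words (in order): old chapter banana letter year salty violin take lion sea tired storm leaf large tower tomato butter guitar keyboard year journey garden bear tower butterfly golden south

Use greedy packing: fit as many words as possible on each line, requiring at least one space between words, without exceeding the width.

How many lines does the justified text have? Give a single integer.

Line 1: ['old', 'chapter', 'banana'] (min_width=18, slack=4)
Line 2: ['letter', 'year', 'salty'] (min_width=17, slack=5)
Line 3: ['violin', 'take', 'lion', 'sea'] (min_width=20, slack=2)
Line 4: ['tired', 'storm', 'leaf', 'large'] (min_width=22, slack=0)
Line 5: ['tower', 'tomato', 'butter'] (min_width=19, slack=3)
Line 6: ['guitar', 'keyboard', 'year'] (min_width=20, slack=2)
Line 7: ['journey', 'garden', 'bear'] (min_width=19, slack=3)
Line 8: ['tower', 'butterfly', 'golden'] (min_width=22, slack=0)
Line 9: ['south'] (min_width=5, slack=17)
Total lines: 9

Answer: 9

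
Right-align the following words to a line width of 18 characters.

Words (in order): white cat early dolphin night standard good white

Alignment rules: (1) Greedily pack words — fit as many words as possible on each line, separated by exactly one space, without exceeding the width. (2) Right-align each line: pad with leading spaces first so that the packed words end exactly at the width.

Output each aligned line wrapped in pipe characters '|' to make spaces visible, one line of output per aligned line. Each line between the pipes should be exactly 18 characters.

Answer: |   white cat early|
|     dolphin night|
|     standard good|
|             white|

Derivation:
Line 1: ['white', 'cat', 'early'] (min_width=15, slack=3)
Line 2: ['dolphin', 'night'] (min_width=13, slack=5)
Line 3: ['standard', 'good'] (min_width=13, slack=5)
Line 4: ['white'] (min_width=5, slack=13)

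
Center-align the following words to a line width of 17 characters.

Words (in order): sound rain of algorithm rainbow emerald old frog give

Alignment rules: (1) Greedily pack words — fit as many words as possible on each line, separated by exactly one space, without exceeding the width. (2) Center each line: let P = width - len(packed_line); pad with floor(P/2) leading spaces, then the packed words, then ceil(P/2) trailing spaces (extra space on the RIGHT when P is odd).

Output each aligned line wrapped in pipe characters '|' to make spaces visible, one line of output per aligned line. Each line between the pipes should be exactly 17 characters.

Answer: |  sound rain of  |
|algorithm rainbow|
|emerald old frog |
|      give       |

Derivation:
Line 1: ['sound', 'rain', 'of'] (min_width=13, slack=4)
Line 2: ['algorithm', 'rainbow'] (min_width=17, slack=0)
Line 3: ['emerald', 'old', 'frog'] (min_width=16, slack=1)
Line 4: ['give'] (min_width=4, slack=13)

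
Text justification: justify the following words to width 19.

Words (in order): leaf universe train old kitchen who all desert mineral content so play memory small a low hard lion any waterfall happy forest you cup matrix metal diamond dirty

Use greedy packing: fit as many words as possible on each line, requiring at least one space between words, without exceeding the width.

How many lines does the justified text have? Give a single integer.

Line 1: ['leaf', 'universe', 'train'] (min_width=19, slack=0)
Line 2: ['old', 'kitchen', 'who', 'all'] (min_width=19, slack=0)
Line 3: ['desert', 'mineral'] (min_width=14, slack=5)
Line 4: ['content', 'so', 'play'] (min_width=15, slack=4)
Line 5: ['memory', 'small', 'a', 'low'] (min_width=18, slack=1)
Line 6: ['hard', 'lion', 'any'] (min_width=13, slack=6)
Line 7: ['waterfall', 'happy'] (min_width=15, slack=4)
Line 8: ['forest', 'you', 'cup'] (min_width=14, slack=5)
Line 9: ['matrix', 'metal'] (min_width=12, slack=7)
Line 10: ['diamond', 'dirty'] (min_width=13, slack=6)
Total lines: 10

Answer: 10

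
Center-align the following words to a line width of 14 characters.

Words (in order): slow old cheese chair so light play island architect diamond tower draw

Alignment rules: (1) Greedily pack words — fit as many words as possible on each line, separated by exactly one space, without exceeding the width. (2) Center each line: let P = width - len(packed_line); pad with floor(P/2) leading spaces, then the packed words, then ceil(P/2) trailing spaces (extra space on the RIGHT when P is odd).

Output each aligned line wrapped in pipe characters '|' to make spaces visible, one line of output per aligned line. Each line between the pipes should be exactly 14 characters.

Answer: |   slow old   |
| cheese chair |
|so light play |
|    island    |
|  architect   |
|diamond tower |
|     draw     |

Derivation:
Line 1: ['slow', 'old'] (min_width=8, slack=6)
Line 2: ['cheese', 'chair'] (min_width=12, slack=2)
Line 3: ['so', 'light', 'play'] (min_width=13, slack=1)
Line 4: ['island'] (min_width=6, slack=8)
Line 5: ['architect'] (min_width=9, slack=5)
Line 6: ['diamond', 'tower'] (min_width=13, slack=1)
Line 7: ['draw'] (min_width=4, slack=10)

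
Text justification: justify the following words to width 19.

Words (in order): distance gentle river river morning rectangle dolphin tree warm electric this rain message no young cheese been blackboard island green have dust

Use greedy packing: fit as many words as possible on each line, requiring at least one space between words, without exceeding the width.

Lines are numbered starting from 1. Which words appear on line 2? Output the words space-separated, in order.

Answer: river river morning

Derivation:
Line 1: ['distance', 'gentle'] (min_width=15, slack=4)
Line 2: ['river', 'river', 'morning'] (min_width=19, slack=0)
Line 3: ['rectangle', 'dolphin'] (min_width=17, slack=2)
Line 4: ['tree', 'warm', 'electric'] (min_width=18, slack=1)
Line 5: ['this', 'rain', 'message'] (min_width=17, slack=2)
Line 6: ['no', 'young', 'cheese'] (min_width=15, slack=4)
Line 7: ['been', 'blackboard'] (min_width=15, slack=4)
Line 8: ['island', 'green', 'have'] (min_width=17, slack=2)
Line 9: ['dust'] (min_width=4, slack=15)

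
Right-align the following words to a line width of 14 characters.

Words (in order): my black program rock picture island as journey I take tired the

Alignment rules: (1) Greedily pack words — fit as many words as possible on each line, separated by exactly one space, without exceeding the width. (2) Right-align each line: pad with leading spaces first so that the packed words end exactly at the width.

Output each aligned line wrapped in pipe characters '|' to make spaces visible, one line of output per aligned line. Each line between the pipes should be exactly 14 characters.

Answer: |      my black|
|  program rock|
|picture island|
|  as journey I|
|take tired the|

Derivation:
Line 1: ['my', 'black'] (min_width=8, slack=6)
Line 2: ['program', 'rock'] (min_width=12, slack=2)
Line 3: ['picture', 'island'] (min_width=14, slack=0)
Line 4: ['as', 'journey', 'I'] (min_width=12, slack=2)
Line 5: ['take', 'tired', 'the'] (min_width=14, slack=0)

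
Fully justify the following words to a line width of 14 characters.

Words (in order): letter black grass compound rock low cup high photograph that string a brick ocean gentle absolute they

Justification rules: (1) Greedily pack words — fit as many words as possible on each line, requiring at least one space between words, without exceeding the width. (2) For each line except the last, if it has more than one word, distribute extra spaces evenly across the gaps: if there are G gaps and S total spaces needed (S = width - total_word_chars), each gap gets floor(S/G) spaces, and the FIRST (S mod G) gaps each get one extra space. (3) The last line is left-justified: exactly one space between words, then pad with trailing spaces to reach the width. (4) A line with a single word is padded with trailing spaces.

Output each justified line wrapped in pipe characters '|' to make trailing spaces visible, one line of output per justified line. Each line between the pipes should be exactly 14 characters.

Line 1: ['letter', 'black'] (min_width=12, slack=2)
Line 2: ['grass', 'compound'] (min_width=14, slack=0)
Line 3: ['rock', 'low', 'cup'] (min_width=12, slack=2)
Line 4: ['high'] (min_width=4, slack=10)
Line 5: ['photograph'] (min_width=10, slack=4)
Line 6: ['that', 'string', 'a'] (min_width=13, slack=1)
Line 7: ['brick', 'ocean'] (min_width=11, slack=3)
Line 8: ['gentle'] (min_width=6, slack=8)
Line 9: ['absolute', 'they'] (min_width=13, slack=1)

Answer: |letter   black|
|grass compound|
|rock  low  cup|
|high          |
|photograph    |
|that  string a|
|brick    ocean|
|gentle        |
|absolute they |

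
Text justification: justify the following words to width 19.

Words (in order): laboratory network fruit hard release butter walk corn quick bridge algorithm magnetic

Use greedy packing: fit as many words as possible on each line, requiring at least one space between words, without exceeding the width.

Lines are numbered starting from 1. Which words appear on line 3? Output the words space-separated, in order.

Line 1: ['laboratory', 'network'] (min_width=18, slack=1)
Line 2: ['fruit', 'hard', 'release'] (min_width=18, slack=1)
Line 3: ['butter', 'walk', 'corn'] (min_width=16, slack=3)
Line 4: ['quick', 'bridge'] (min_width=12, slack=7)
Line 5: ['algorithm', 'magnetic'] (min_width=18, slack=1)

Answer: butter walk corn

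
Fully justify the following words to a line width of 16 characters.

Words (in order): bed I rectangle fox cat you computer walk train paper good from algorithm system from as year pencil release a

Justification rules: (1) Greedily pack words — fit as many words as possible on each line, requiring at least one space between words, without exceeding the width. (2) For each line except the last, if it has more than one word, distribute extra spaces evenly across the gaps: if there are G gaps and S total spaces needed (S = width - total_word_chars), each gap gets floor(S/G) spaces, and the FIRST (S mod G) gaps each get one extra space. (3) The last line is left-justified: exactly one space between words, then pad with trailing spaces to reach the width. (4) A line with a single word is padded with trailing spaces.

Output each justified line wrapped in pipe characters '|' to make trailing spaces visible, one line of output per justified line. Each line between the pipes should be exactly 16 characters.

Answer: |bed  I rectangle|
|fox    cat   you|
|computer    walk|
|train paper good|
|from   algorithm|
|system  from  as|
|year      pencil|
|release a       |

Derivation:
Line 1: ['bed', 'I', 'rectangle'] (min_width=15, slack=1)
Line 2: ['fox', 'cat', 'you'] (min_width=11, slack=5)
Line 3: ['computer', 'walk'] (min_width=13, slack=3)
Line 4: ['train', 'paper', 'good'] (min_width=16, slack=0)
Line 5: ['from', 'algorithm'] (min_width=14, slack=2)
Line 6: ['system', 'from', 'as'] (min_width=14, slack=2)
Line 7: ['year', 'pencil'] (min_width=11, slack=5)
Line 8: ['release', 'a'] (min_width=9, slack=7)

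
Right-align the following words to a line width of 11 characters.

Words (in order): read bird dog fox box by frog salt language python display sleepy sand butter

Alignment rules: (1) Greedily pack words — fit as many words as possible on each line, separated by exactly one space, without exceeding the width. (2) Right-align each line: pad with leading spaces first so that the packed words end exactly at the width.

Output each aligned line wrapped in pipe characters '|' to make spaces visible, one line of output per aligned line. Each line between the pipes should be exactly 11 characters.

Answer: |  read bird|
|dog fox box|
|    by frog|
|       salt|
|   language|
|     python|
|    display|
|sleepy sand|
|     butter|

Derivation:
Line 1: ['read', 'bird'] (min_width=9, slack=2)
Line 2: ['dog', 'fox', 'box'] (min_width=11, slack=0)
Line 3: ['by', 'frog'] (min_width=7, slack=4)
Line 4: ['salt'] (min_width=4, slack=7)
Line 5: ['language'] (min_width=8, slack=3)
Line 6: ['python'] (min_width=6, slack=5)
Line 7: ['display'] (min_width=7, slack=4)
Line 8: ['sleepy', 'sand'] (min_width=11, slack=0)
Line 9: ['butter'] (min_width=6, slack=5)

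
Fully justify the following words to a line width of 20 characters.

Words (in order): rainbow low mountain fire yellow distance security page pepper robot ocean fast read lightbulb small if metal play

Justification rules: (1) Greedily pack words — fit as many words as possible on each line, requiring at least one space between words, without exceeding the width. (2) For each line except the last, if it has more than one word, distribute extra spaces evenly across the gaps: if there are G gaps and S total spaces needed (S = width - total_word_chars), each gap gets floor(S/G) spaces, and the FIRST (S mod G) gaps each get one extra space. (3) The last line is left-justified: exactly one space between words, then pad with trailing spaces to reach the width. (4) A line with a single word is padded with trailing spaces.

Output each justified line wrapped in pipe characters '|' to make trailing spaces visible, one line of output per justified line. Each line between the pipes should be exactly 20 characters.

Line 1: ['rainbow', 'low', 'mountain'] (min_width=20, slack=0)
Line 2: ['fire', 'yellow', 'distance'] (min_width=20, slack=0)
Line 3: ['security', 'page', 'pepper'] (min_width=20, slack=0)
Line 4: ['robot', 'ocean', 'fast'] (min_width=16, slack=4)
Line 5: ['read', 'lightbulb', 'small'] (min_width=20, slack=0)
Line 6: ['if', 'metal', 'play'] (min_width=13, slack=7)

Answer: |rainbow low mountain|
|fire yellow distance|
|security page pepper|
|robot   ocean   fast|
|read lightbulb small|
|if metal play       |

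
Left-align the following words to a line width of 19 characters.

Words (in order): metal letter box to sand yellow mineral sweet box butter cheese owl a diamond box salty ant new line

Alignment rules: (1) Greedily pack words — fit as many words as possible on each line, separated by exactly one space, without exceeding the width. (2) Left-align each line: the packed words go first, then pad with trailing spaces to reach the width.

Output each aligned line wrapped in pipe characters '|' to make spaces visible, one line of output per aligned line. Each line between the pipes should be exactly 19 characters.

Answer: |metal letter box to|
|sand yellow mineral|
|sweet box butter   |
|cheese owl a       |
|diamond box salty  |
|ant new line       |

Derivation:
Line 1: ['metal', 'letter', 'box', 'to'] (min_width=19, slack=0)
Line 2: ['sand', 'yellow', 'mineral'] (min_width=19, slack=0)
Line 3: ['sweet', 'box', 'butter'] (min_width=16, slack=3)
Line 4: ['cheese', 'owl', 'a'] (min_width=12, slack=7)
Line 5: ['diamond', 'box', 'salty'] (min_width=17, slack=2)
Line 6: ['ant', 'new', 'line'] (min_width=12, slack=7)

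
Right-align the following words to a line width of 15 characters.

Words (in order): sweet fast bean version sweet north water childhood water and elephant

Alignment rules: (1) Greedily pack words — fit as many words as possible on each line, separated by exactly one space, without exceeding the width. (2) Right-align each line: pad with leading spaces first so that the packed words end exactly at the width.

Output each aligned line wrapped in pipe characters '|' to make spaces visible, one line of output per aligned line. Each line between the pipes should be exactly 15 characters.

Line 1: ['sweet', 'fast', 'bean'] (min_width=15, slack=0)
Line 2: ['version', 'sweet'] (min_width=13, slack=2)
Line 3: ['north', 'water'] (min_width=11, slack=4)
Line 4: ['childhood', 'water'] (min_width=15, slack=0)
Line 5: ['and', 'elephant'] (min_width=12, slack=3)

Answer: |sweet fast bean|
|  version sweet|
|    north water|
|childhood water|
|   and elephant|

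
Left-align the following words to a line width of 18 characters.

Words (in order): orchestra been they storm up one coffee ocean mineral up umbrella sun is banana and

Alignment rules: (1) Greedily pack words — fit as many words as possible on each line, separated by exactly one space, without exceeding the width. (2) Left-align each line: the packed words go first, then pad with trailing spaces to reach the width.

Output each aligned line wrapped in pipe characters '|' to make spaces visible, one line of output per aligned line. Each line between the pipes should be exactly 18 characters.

Line 1: ['orchestra', 'been'] (min_width=14, slack=4)
Line 2: ['they', 'storm', 'up', 'one'] (min_width=17, slack=1)
Line 3: ['coffee', 'ocean'] (min_width=12, slack=6)
Line 4: ['mineral', 'up'] (min_width=10, slack=8)
Line 5: ['umbrella', 'sun', 'is'] (min_width=15, slack=3)
Line 6: ['banana', 'and'] (min_width=10, slack=8)

Answer: |orchestra been    |
|they storm up one |
|coffee ocean      |
|mineral up        |
|umbrella sun is   |
|banana and        |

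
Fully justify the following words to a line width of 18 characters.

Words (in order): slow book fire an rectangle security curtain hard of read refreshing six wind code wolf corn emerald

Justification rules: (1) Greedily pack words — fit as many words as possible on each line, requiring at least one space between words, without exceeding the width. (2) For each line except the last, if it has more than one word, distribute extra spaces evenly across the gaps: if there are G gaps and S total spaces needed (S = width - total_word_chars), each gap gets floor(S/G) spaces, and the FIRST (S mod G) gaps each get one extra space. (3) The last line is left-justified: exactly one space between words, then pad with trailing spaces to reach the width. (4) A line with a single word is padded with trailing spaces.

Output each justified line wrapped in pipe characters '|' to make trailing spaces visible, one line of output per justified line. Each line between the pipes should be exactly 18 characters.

Answer: |slow  book fire an|
|rectangle security|
|curtain   hard  of|
|read    refreshing|
|six wind code wolf|
|corn emerald      |

Derivation:
Line 1: ['slow', 'book', 'fire', 'an'] (min_width=17, slack=1)
Line 2: ['rectangle', 'security'] (min_width=18, slack=0)
Line 3: ['curtain', 'hard', 'of'] (min_width=15, slack=3)
Line 4: ['read', 'refreshing'] (min_width=15, slack=3)
Line 5: ['six', 'wind', 'code', 'wolf'] (min_width=18, slack=0)
Line 6: ['corn', 'emerald'] (min_width=12, slack=6)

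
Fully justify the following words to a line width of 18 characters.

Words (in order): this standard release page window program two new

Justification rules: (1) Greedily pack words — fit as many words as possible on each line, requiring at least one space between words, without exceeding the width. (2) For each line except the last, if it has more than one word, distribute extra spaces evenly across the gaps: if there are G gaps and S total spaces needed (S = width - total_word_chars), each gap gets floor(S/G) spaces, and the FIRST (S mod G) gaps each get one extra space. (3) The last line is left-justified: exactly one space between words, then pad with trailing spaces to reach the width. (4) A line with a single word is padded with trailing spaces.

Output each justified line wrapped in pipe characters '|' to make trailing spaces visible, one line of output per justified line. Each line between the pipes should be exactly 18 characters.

Line 1: ['this', 'standard'] (min_width=13, slack=5)
Line 2: ['release', 'page'] (min_width=12, slack=6)
Line 3: ['window', 'program', 'two'] (min_width=18, slack=0)
Line 4: ['new'] (min_width=3, slack=15)

Answer: |this      standard|
|release       page|
|window program two|
|new               |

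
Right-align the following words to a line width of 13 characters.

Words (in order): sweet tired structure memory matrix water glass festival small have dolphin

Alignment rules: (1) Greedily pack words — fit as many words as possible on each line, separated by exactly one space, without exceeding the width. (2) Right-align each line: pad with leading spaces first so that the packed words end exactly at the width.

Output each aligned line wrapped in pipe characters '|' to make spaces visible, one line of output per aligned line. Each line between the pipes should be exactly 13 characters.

Line 1: ['sweet', 'tired'] (min_width=11, slack=2)
Line 2: ['structure'] (min_width=9, slack=4)
Line 3: ['memory', 'matrix'] (min_width=13, slack=0)
Line 4: ['water', 'glass'] (min_width=11, slack=2)
Line 5: ['festival'] (min_width=8, slack=5)
Line 6: ['small', 'have'] (min_width=10, slack=3)
Line 7: ['dolphin'] (min_width=7, slack=6)

Answer: |  sweet tired|
|    structure|
|memory matrix|
|  water glass|
|     festival|
|   small have|
|      dolphin|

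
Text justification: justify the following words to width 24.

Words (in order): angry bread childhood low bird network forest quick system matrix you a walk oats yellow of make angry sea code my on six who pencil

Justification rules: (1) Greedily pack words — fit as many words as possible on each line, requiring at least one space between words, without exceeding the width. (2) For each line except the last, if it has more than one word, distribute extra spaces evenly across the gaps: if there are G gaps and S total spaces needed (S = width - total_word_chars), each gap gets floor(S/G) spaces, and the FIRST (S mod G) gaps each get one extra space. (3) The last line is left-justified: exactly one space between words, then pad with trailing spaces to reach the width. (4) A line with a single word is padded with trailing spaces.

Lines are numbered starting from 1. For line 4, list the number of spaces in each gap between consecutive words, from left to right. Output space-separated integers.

Answer: 2 2 2 1

Derivation:
Line 1: ['angry', 'bread', 'childhood'] (min_width=21, slack=3)
Line 2: ['low', 'bird', 'network', 'forest'] (min_width=23, slack=1)
Line 3: ['quick', 'system', 'matrix', 'you'] (min_width=23, slack=1)
Line 4: ['a', 'walk', 'oats', 'yellow', 'of'] (min_width=21, slack=3)
Line 5: ['make', 'angry', 'sea', 'code', 'my'] (min_width=22, slack=2)
Line 6: ['on', 'six', 'who', 'pencil'] (min_width=17, slack=7)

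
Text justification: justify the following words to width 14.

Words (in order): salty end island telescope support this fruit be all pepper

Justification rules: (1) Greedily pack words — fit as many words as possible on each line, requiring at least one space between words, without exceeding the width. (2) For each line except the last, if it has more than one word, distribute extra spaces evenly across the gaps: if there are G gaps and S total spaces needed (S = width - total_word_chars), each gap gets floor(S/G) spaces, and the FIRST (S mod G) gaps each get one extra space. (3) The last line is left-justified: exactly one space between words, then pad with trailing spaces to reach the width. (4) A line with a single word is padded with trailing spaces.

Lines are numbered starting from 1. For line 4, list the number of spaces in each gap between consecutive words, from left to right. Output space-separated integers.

Line 1: ['salty', 'end'] (min_width=9, slack=5)
Line 2: ['island'] (min_width=6, slack=8)
Line 3: ['telescope'] (min_width=9, slack=5)
Line 4: ['support', 'this'] (min_width=12, slack=2)
Line 5: ['fruit', 'be', 'all'] (min_width=12, slack=2)
Line 6: ['pepper'] (min_width=6, slack=8)

Answer: 3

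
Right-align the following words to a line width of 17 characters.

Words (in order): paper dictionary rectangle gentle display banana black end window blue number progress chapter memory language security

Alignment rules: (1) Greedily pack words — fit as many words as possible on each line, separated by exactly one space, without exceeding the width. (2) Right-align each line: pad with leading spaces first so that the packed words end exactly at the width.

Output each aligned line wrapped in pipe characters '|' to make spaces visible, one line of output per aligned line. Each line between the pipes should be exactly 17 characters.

Line 1: ['paper', 'dictionary'] (min_width=16, slack=1)
Line 2: ['rectangle', 'gentle'] (min_width=16, slack=1)
Line 3: ['display', 'banana'] (min_width=14, slack=3)
Line 4: ['black', 'end', 'window'] (min_width=16, slack=1)
Line 5: ['blue', 'number'] (min_width=11, slack=6)
Line 6: ['progress', 'chapter'] (min_width=16, slack=1)
Line 7: ['memory', 'language'] (min_width=15, slack=2)
Line 8: ['security'] (min_width=8, slack=9)

Answer: | paper dictionary|
| rectangle gentle|
|   display banana|
| black end window|
|      blue number|
| progress chapter|
|  memory language|
|         security|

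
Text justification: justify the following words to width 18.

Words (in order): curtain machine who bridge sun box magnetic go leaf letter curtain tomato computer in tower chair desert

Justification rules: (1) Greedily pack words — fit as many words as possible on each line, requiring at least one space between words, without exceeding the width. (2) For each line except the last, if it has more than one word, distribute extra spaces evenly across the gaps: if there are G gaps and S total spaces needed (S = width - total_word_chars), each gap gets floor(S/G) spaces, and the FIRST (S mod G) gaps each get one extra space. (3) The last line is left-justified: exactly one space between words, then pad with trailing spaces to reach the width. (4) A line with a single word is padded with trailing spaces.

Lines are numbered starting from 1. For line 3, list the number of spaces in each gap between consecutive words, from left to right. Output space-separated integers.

Answer: 2 2

Derivation:
Line 1: ['curtain', 'machine'] (min_width=15, slack=3)
Line 2: ['who', 'bridge', 'sun', 'box'] (min_width=18, slack=0)
Line 3: ['magnetic', 'go', 'leaf'] (min_width=16, slack=2)
Line 4: ['letter', 'curtain'] (min_width=14, slack=4)
Line 5: ['tomato', 'computer', 'in'] (min_width=18, slack=0)
Line 6: ['tower', 'chair', 'desert'] (min_width=18, slack=0)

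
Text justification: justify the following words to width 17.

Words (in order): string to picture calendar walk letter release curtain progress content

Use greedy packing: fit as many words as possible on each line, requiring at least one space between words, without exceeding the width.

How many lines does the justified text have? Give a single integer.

Line 1: ['string', 'to', 'picture'] (min_width=17, slack=0)
Line 2: ['calendar', 'walk'] (min_width=13, slack=4)
Line 3: ['letter', 'release'] (min_width=14, slack=3)
Line 4: ['curtain', 'progress'] (min_width=16, slack=1)
Line 5: ['content'] (min_width=7, slack=10)
Total lines: 5

Answer: 5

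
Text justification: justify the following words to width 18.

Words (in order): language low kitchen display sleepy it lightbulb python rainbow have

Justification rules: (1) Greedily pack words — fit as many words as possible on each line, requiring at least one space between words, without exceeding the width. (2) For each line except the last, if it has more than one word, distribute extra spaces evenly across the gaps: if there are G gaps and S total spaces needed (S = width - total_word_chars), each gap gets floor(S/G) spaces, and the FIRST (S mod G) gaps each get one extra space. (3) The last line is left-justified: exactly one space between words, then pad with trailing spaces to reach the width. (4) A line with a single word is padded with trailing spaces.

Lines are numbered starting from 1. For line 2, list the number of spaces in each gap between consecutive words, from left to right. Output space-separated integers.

Line 1: ['language', 'low'] (min_width=12, slack=6)
Line 2: ['kitchen', 'display'] (min_width=15, slack=3)
Line 3: ['sleepy', 'it'] (min_width=9, slack=9)
Line 4: ['lightbulb', 'python'] (min_width=16, slack=2)
Line 5: ['rainbow', 'have'] (min_width=12, slack=6)

Answer: 4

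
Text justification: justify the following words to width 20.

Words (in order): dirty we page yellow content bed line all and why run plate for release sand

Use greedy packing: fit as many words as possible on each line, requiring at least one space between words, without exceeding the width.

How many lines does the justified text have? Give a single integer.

Line 1: ['dirty', 'we', 'page', 'yellow'] (min_width=20, slack=0)
Line 2: ['content', 'bed', 'line', 'all'] (min_width=20, slack=0)
Line 3: ['and', 'why', 'run', 'plate'] (min_width=17, slack=3)
Line 4: ['for', 'release', 'sand'] (min_width=16, slack=4)
Total lines: 4

Answer: 4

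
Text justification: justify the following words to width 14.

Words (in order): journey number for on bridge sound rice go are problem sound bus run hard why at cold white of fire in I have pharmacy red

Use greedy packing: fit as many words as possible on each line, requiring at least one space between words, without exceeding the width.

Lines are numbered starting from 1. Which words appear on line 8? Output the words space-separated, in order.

Line 1: ['journey', 'number'] (min_width=14, slack=0)
Line 2: ['for', 'on', 'bridge'] (min_width=13, slack=1)
Line 3: ['sound', 'rice', 'go'] (min_width=13, slack=1)
Line 4: ['are', 'problem'] (min_width=11, slack=3)
Line 5: ['sound', 'bus', 'run'] (min_width=13, slack=1)
Line 6: ['hard', 'why', 'at'] (min_width=11, slack=3)
Line 7: ['cold', 'white', 'of'] (min_width=13, slack=1)
Line 8: ['fire', 'in', 'I', 'have'] (min_width=14, slack=0)
Line 9: ['pharmacy', 'red'] (min_width=12, slack=2)

Answer: fire in I have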